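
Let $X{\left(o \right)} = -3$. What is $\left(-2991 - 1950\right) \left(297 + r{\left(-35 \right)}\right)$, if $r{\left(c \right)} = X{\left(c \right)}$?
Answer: $-1452654$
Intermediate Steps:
$r{\left(c \right)} = -3$
$\left(-2991 - 1950\right) \left(297 + r{\left(-35 \right)}\right) = \left(-2991 - 1950\right) \left(297 - 3\right) = \left(-4941\right) 294 = -1452654$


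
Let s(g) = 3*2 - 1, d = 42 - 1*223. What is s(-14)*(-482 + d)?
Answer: -3315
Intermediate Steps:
d = -181 (d = 42 - 223 = -181)
s(g) = 5 (s(g) = 6 - 1 = 5)
s(-14)*(-482 + d) = 5*(-482 - 181) = 5*(-663) = -3315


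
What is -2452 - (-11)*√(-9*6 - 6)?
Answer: -2452 + 22*I*√15 ≈ -2452.0 + 85.206*I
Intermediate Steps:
-2452 - (-11)*√(-9*6 - 6) = -2452 - (-11)*√(-54 - 6) = -2452 - (-11)*√(-60) = -2452 - (-11)*2*I*√15 = -2452 - (-22)*I*√15 = -2452 + 22*I*√15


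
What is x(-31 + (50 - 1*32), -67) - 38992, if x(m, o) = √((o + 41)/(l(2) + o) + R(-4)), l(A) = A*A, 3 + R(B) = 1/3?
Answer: -38992 + I*√994/21 ≈ -38992.0 + 1.5013*I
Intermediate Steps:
R(B) = -8/3 (R(B) = -3 + 1/3 = -3 + ⅓ = -8/3)
l(A) = A²
x(m, o) = √(-8/3 + (41 + o)/(4 + o)) (x(m, o) = √((o + 41)/(2² + o) - 8/3) = √((41 + o)/(4 + o) - 8/3) = √(-8/3 + (41 + o)/(4 + o)))
x(-31 + (50 - 1*32), -67) - 38992 = √3*√((91 - 5*(-67))/(4 - 67))/3 - 38992 = √3*√((91 + 335)/(-63))/3 - 38992 = √3*√(-1/63*426)/3 - 38992 = √3*√(-142/21)/3 - 38992 = √3*(I*√2982/21)/3 - 38992 = I*√994/21 - 38992 = -38992 + I*√994/21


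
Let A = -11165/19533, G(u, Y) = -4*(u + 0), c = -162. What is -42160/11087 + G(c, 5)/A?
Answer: -140803132808/123786355 ≈ -1137.5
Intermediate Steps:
G(u, Y) = -4*u
A = -11165/19533 (A = -11165*1/19533 = -11165/19533 ≈ -0.57160)
-42160/11087 + G(c, 5)/A = -42160/11087 + (-4*(-162))/(-11165/19533) = -42160*1/11087 + 648*(-19533/11165) = -42160/11087 - 12657384/11165 = -140803132808/123786355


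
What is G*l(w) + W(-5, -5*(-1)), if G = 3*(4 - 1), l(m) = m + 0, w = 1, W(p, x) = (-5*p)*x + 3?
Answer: 137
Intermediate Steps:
W(p, x) = 3 - 5*p*x (W(p, x) = -5*p*x + 3 = 3 - 5*p*x)
l(m) = m
G = 9 (G = 3*3 = 9)
G*l(w) + W(-5, -5*(-1)) = 9*1 + (3 - 5*(-5)*(-5*(-1))) = 9 + (3 - 5*(-5)*5) = 9 + (3 + 125) = 9 + 128 = 137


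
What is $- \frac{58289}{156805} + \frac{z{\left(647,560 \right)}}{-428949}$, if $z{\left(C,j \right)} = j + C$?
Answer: $- \frac{2290206536}{6114667995} \approx -0.37454$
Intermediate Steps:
$z{\left(C,j \right)} = C + j$
$- \frac{58289}{156805} + \frac{z{\left(647,560 \right)}}{-428949} = - \frac{58289}{156805} + \frac{647 + 560}{-428949} = \left(-58289\right) \frac{1}{156805} + 1207 \left(- \frac{1}{428949}\right) = - \frac{5299}{14255} - \frac{1207}{428949} = - \frac{2290206536}{6114667995}$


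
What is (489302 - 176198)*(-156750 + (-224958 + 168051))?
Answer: -66896861328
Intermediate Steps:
(489302 - 176198)*(-156750 + (-224958 + 168051)) = 313104*(-156750 - 56907) = 313104*(-213657) = -66896861328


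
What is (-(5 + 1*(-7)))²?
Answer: 4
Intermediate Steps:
(-(5 + 1*(-7)))² = (-(5 - 7))² = (-1*(-2))² = 2² = 4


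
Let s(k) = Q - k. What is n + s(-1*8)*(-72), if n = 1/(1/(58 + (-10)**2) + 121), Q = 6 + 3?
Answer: -23401498/19119 ≈ -1224.0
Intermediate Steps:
Q = 9
n = 158/19119 (n = 1/(1/(58 + 100) + 121) = 1/(1/158 + 121) = 1/(19119/158) = 158/19119 ≈ 0.0082640)
s(k) = 9 - k
n + s(-1*8)*(-72) = 158/19119 + (9 - (-1)*8)*(-72) = 158/19119 + (9 - 1*(-8))*(-72) = 158/19119 + (9 + 8)*(-72) = 158/19119 + 17*(-72) = 158/19119 - 1224 = -23401498/19119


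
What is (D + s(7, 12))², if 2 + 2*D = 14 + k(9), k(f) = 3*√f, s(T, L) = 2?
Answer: 625/4 ≈ 156.25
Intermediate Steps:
D = 21/2 (D = -1 + (14 + 3*√9)/2 = -1 + (14 + 3*3)/2 = -1 + (14 + 9)/2 = -1 + (½)*23 = -1 + 23/2 = 21/2 ≈ 10.500)
(D + s(7, 12))² = (21/2 + 2)² = (25/2)² = 625/4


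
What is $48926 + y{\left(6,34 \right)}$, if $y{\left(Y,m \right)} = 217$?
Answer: $49143$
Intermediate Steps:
$48926 + y{\left(6,34 \right)} = 48926 + 217 = 49143$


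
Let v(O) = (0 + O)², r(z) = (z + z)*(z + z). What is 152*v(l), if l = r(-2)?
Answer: 38912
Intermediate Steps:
r(z) = 4*z² (r(z) = (2*z)*(2*z) = 4*z²)
l = 16 (l = 4*(-2)² = 4*4 = 16)
v(O) = O²
152*v(l) = 152*16² = 152*256 = 38912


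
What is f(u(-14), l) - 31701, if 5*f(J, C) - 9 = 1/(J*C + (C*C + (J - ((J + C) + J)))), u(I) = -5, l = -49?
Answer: -427939199/13500 ≈ -31699.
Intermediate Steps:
f(J, C) = 9/5 + 1/(5*(C² - C - J + C*J)) (f(J, C) = 9/5 + 1/(5*(J*C + (C*C + (J - ((J + C) + J))))) = 9/5 + 1/(5*(C*J + (C² + (J - ((C + J) + J))))) = 9/5 + 1/(5*(C*J + (C² + (J - (C + 2*J))))) = 9/5 + 1/(5*(C*J + (C² + (J + (-C - 2*J))))) = 9/5 + 1/(5*(C*J + (C² + (-C - J)))) = 9/5 + 1/(5*(C*J + (C² - C - J))) = 9/5 + 1/(5*(C² - C - J + C*J)))
f(u(-14), l) - 31701 = (1 - 9*(-49) - 9*(-5) + 9*(-49)² + 9*(-49)*(-5))/(5*((-49)² - 1*(-49) - 1*(-5) - 49*(-5))) - 31701 = (1 + 441 + 45 + 9*2401 + 2205)/(5*(2401 + 49 + 5 + 245)) - 31701 = (⅕)*(1 + 441 + 45 + 21609 + 2205)/2700 - 31701 = (⅕)*(1/2700)*24301 - 31701 = 24301/13500 - 31701 = -427939199/13500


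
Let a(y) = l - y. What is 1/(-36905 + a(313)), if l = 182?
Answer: -1/37036 ≈ -2.7001e-5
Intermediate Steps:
a(y) = 182 - y
1/(-36905 + a(313)) = 1/(-36905 + (182 - 1*313)) = 1/(-36905 + (182 - 313)) = 1/(-36905 - 131) = 1/(-37036) = -1/37036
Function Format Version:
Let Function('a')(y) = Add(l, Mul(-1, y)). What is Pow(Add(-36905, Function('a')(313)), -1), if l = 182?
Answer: Rational(-1, 37036) ≈ -2.7001e-5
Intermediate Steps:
Function('a')(y) = Add(182, Mul(-1, y))
Pow(Add(-36905, Function('a')(313)), -1) = Pow(Add(-36905, Add(182, Mul(-1, 313))), -1) = Pow(Add(-36905, Add(182, -313)), -1) = Pow(Add(-36905, -131), -1) = Pow(-37036, -1) = Rational(-1, 37036)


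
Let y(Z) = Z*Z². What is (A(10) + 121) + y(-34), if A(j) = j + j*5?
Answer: -39123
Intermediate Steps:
A(j) = 6*j (A(j) = j + 5*j = 6*j)
y(Z) = Z³
(A(10) + 121) + y(-34) = (6*10 + 121) + (-34)³ = (60 + 121) - 39304 = 181 - 39304 = -39123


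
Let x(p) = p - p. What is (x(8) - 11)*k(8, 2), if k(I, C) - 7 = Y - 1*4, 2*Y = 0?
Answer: -33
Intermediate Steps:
Y = 0 (Y = (1/2)*0 = 0)
k(I, C) = 3 (k(I, C) = 7 + (0 - 1*4) = 7 + (0 - 4) = 7 - 4 = 3)
x(p) = 0
(x(8) - 11)*k(8, 2) = (0 - 11)*3 = -11*3 = -33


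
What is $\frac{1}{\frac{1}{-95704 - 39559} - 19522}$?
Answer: $- \frac{135263}{2640604287} \approx -5.1224 \cdot 10^{-5}$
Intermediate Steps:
$\frac{1}{\frac{1}{-95704 - 39559} - 19522} = \frac{1}{\frac{1}{-135263} - 19522} = \frac{1}{- \frac{1}{135263} - 19522} = \frac{1}{- \frac{2640604287}{135263}} = - \frac{135263}{2640604287}$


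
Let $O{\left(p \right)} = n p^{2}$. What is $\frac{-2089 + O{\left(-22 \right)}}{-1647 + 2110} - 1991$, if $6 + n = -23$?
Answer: $- \frac{937958}{463} \approx -2025.8$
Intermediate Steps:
$n = -29$ ($n = -6 - 23 = -29$)
$O{\left(p \right)} = - 29 p^{2}$
$\frac{-2089 + O{\left(-22 \right)}}{-1647 + 2110} - 1991 = \frac{-2089 - 29 \left(-22\right)^{2}}{-1647 + 2110} - 1991 = \frac{-2089 - 14036}{463} - 1991 = \left(-2089 - 14036\right) \frac{1}{463} - 1991 = \left(-16125\right) \frac{1}{463} - 1991 = - \frac{16125}{463} - 1991 = - \frac{937958}{463}$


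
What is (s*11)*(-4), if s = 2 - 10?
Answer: 352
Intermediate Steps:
s = -8
(s*11)*(-4) = -8*11*(-4) = -88*(-4) = 352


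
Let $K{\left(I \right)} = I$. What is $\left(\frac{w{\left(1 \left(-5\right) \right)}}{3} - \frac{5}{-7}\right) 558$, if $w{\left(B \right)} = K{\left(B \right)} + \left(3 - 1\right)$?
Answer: $- \frac{1116}{7} \approx -159.43$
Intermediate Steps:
$w{\left(B \right)} = 2 + B$ ($w{\left(B \right)} = B + \left(3 - 1\right) = B + 2 = 2 + B$)
$\left(\frac{w{\left(1 \left(-5\right) \right)}}{3} - \frac{5}{-7}\right) 558 = \left(\frac{2 + 1 \left(-5\right)}{3} - \frac{5}{-7}\right) 558 = \left(\left(2 - 5\right) \frac{1}{3} - - \frac{5}{7}\right) 558 = \left(\left(-3\right) \frac{1}{3} + \frac{5}{7}\right) 558 = \left(-1 + \frac{5}{7}\right) 558 = \left(- \frac{2}{7}\right) 558 = - \frac{1116}{7}$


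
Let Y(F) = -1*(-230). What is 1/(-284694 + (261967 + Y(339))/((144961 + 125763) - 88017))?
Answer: -182707/52015324461 ≈ -3.5126e-6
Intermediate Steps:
Y(F) = 230
1/(-284694 + (261967 + Y(339))/((144961 + 125763) - 88017)) = 1/(-284694 + (261967 + 230)/((144961 + 125763) - 88017)) = 1/(-284694 + 262197/(270724 - 88017)) = 1/(-284694 + 262197/182707) = 1/(-52015324461/182707) = -182707/52015324461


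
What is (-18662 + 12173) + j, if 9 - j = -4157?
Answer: -2323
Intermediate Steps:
j = 4166 (j = 9 - 1*(-4157) = 9 + 4157 = 4166)
(-18662 + 12173) + j = (-18662 + 12173) + 4166 = -6489 + 4166 = -2323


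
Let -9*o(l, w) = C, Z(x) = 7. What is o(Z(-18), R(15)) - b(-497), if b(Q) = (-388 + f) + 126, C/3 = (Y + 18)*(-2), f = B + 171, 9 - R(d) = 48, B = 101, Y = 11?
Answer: 28/3 ≈ 9.3333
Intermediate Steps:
R(d) = -39 (R(d) = 9 - 1*48 = 9 - 48 = -39)
f = 272 (f = 101 + 171 = 272)
C = -174 (C = 3*((11 + 18)*(-2)) = 3*(29*(-2)) = 3*(-58) = -174)
b(Q) = 10 (b(Q) = (-388 + 272) + 126 = -116 + 126 = 10)
o(l, w) = 58/3 (o(l, w) = -⅑*(-174) = 58/3)
o(Z(-18), R(15)) - b(-497) = 58/3 - 1*10 = 58/3 - 10 = 28/3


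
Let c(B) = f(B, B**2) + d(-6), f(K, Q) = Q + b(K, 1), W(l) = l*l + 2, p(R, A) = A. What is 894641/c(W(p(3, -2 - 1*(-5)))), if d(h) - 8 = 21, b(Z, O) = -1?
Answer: 894641/149 ≈ 6004.3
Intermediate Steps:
d(h) = 29 (d(h) = 8 + 21 = 29)
W(l) = 2 + l**2 (W(l) = l**2 + 2 = 2 + l**2)
f(K, Q) = -1 + Q (f(K, Q) = Q - 1 = -1 + Q)
c(B) = 28 + B**2 (c(B) = (-1 + B**2) + 29 = 28 + B**2)
894641/c(W(p(3, -2 - 1*(-5)))) = 894641/(28 + (2 + (-2 - 1*(-5))**2)**2) = 894641/(28 + (2 + (-2 + 5)**2)**2) = 894641/(28 + (2 + 3**2)**2) = 894641/(28 + (2 + 9)**2) = 894641/(28 + 11**2) = 894641/(28 + 121) = 894641/149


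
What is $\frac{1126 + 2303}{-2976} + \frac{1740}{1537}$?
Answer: $- \frac{1059}{52576} \approx -0.020142$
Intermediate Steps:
$\frac{1126 + 2303}{-2976} + \frac{1740}{1537} = 3429 \left(- \frac{1}{2976}\right) + 1740 \cdot \frac{1}{1537} = - \frac{1143}{992} + \frac{60}{53} = - \frac{1059}{52576}$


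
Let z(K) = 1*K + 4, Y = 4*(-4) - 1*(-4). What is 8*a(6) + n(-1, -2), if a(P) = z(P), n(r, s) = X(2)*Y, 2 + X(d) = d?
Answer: 80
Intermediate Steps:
X(d) = -2 + d
Y = -12 (Y = -16 + 4 = -12)
n(r, s) = 0 (n(r, s) = (-2 + 2)*(-12) = 0*(-12) = 0)
z(K) = 4 + K (z(K) = K + 4 = 4 + K)
a(P) = 4 + P
8*a(6) + n(-1, -2) = 8*(4 + 6) + 0 = 8*10 + 0 = 80 + 0 = 80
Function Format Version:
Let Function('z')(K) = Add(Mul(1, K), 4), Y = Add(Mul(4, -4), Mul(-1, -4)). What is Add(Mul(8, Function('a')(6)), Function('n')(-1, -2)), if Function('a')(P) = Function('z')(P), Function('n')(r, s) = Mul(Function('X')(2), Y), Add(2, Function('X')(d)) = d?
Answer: 80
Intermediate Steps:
Function('X')(d) = Add(-2, d)
Y = -12 (Y = Add(-16, 4) = -12)
Function('n')(r, s) = 0 (Function('n')(r, s) = Mul(Add(-2, 2), -12) = Mul(0, -12) = 0)
Function('z')(K) = Add(4, K) (Function('z')(K) = Add(K, 4) = Add(4, K))
Function('a')(P) = Add(4, P)
Add(Mul(8, Function('a')(6)), Function('n')(-1, -2)) = Add(Mul(8, Add(4, 6)), 0) = Add(Mul(8, 10), 0) = Add(80, 0) = 80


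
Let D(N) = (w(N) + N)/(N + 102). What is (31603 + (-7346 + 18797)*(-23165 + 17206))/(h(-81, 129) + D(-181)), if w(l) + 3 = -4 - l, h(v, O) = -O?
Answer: 2694093787/5092 ≈ 5.2908e+5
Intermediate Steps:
w(l) = -7 - l (w(l) = -3 + (-4 - l) = -7 - l)
D(N) = -7/(102 + N) (D(N) = ((-7 - N) + N)/(N + 102) = -7/(102 + N))
(31603 + (-7346 + 18797)*(-23165 + 17206))/(h(-81, 129) + D(-181)) = (31603 + (-7346 + 18797)*(-23165 + 17206))/(-1*129 - 7/(102 - 181)) = (31603 + 11451*(-5959))/(-129 - 7/(-79)) = (31603 - 68236509)/(-129 - 7*(-1/79)) = -68204906/(-129 + 7/79) = -68204906/(-10184/79) = -68204906*(-79/10184) = 2694093787/5092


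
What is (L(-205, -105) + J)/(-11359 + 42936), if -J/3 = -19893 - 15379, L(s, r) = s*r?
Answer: 127341/31577 ≈ 4.0327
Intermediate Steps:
L(s, r) = r*s
J = 105816 (J = -3*(-19893 - 15379) = -3*(-35272) = 105816)
(L(-205, -105) + J)/(-11359 + 42936) = (-105*(-205) + 105816)/(-11359 + 42936) = (21525 + 105816)/31577 = 127341*(1/31577) = 127341/31577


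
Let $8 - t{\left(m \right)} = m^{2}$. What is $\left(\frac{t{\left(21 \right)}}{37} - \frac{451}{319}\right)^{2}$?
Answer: $\frac{198077476}{1151329} \approx 172.04$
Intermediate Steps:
$t{\left(m \right)} = 8 - m^{2}$
$\left(\frac{t{\left(21 \right)}}{37} - \frac{451}{319}\right)^{2} = \left(\frac{8 - 21^{2}}{37} - \frac{451}{319}\right)^{2} = \left(\left(8 - 441\right) \frac{1}{37} - \frac{41}{29}\right)^{2} = \left(\left(-433\right) \frac{1}{37} - \frac{41}{29}\right)^{2} = \left(- \frac{433}{37} - \frac{41}{29}\right)^{2} = \left(- \frac{14074}{1073}\right)^{2} = \frac{198077476}{1151329}$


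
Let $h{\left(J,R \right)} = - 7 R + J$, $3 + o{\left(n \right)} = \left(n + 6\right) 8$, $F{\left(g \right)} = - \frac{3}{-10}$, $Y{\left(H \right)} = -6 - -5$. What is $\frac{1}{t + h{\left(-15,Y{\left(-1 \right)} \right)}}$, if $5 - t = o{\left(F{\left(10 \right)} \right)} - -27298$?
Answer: $- \frac{5}{136742} \approx -3.6565 \cdot 10^{-5}$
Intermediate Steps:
$Y{\left(H \right)} = -1$ ($Y{\left(H \right)} = -6 + 5 = -1$)
$F{\left(g \right)} = \frac{3}{10}$ ($F{\left(g \right)} = \left(-3\right) \left(- \frac{1}{10}\right) = \frac{3}{10}$)
$o{\left(n \right)} = 45 + 8 n$ ($o{\left(n \right)} = -3 + \left(n + 6\right) 8 = -3 + \left(6 + n\right) 8 = -3 + \left(48 + 8 n\right) = 45 + 8 n$)
$t = - \frac{136702}{5}$ ($t = 5 - \left(\left(45 + 8 \cdot \frac{3}{10}\right) - -27298\right) = 5 - \left(\left(45 + \frac{12}{5}\right) + 27298\right) = 5 - \left(\frac{237}{5} + 27298\right) = 5 - \frac{136727}{5} = - \frac{136702}{5} \approx -27340.0$)
$h{\left(J,R \right)} = J - 7 R$
$\frac{1}{t + h{\left(-15,Y{\left(-1 \right)} \right)}} = \frac{1}{- \frac{136702}{5} - 8} = \frac{1}{- \frac{136742}{5}} = - \frac{5}{136742}$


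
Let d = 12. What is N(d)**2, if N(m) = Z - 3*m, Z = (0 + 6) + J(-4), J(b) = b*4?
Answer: 2116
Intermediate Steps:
J(b) = 4*b
Z = -10 (Z = (0 + 6) + 4*(-4) = 6 - 16 = -10)
N(m) = -10 - 3*m
N(d)**2 = (-10 - 3*12)**2 = (-10 - 36)**2 = (-46)**2 = 2116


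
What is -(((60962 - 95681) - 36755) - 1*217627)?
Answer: 289101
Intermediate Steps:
-(((60962 - 95681) - 36755) - 1*217627) = -((-34719 - 36755) - 217627) = -(-71474 - 217627) = -1*(-289101) = 289101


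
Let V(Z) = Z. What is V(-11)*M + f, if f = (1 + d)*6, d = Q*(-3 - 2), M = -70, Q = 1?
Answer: 746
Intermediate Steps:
d = -5 (d = 1*(-3 - 2) = 1*(-5) = -5)
f = -24 (f = (1 - 5)*6 = -4*6 = -24)
V(-11)*M + f = -11*(-70) - 24 = 770 - 24 = 746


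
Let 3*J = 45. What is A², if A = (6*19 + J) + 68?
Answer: 38809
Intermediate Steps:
J = 15 (J = (⅓)*45 = 15)
A = 197 (A = (6*19 + 15) + 68 = (114 + 15) + 68 = 129 + 68 = 197)
A² = 197² = 38809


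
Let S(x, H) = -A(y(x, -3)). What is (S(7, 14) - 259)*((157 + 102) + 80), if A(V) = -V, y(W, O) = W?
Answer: -85428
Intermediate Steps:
S(x, H) = x (S(x, H) = -(-1)*x = x)
(S(7, 14) - 259)*((157 + 102) + 80) = (7 - 259)*((157 + 102) + 80) = -252*(259 + 80) = -252*339 = -85428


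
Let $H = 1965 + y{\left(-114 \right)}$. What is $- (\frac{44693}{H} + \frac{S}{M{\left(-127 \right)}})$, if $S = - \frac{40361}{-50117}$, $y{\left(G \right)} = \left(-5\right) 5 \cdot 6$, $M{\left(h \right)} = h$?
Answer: $- \frac{25853762552}{1050201735} \approx -24.618$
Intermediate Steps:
$y{\left(G \right)} = -150$ ($y{\left(G \right)} = \left(-25\right) 6 = -150$)
$S = \frac{40361}{50117}$ ($S = \left(-40361\right) \left(- \frac{1}{50117}\right) = \frac{40361}{50117} \approx 0.80534$)
$H = 1815$ ($H = 1965 - 150 = 1815$)
$- (\frac{44693}{H} + \frac{S}{M{\left(-127 \right)}}) = - (\frac{44693}{1815} + \frac{40361}{50117 \left(-127\right)}) = - (44693 \cdot \frac{1}{1815} + \frac{40361}{50117} \left(- \frac{1}{127}\right)) = - (\frac{4063}{165} - \frac{40361}{6364859}) = \left(-1\right) \frac{25853762552}{1050201735} = - \frac{25853762552}{1050201735}$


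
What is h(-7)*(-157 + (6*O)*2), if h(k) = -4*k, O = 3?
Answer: -3388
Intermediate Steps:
h(-7)*(-157 + (6*O)*2) = (-4*(-7))*(-157 + (6*3)*2) = 28*(-157 + 18*2) = 28*(-157 + 36) = 28*(-121) = -3388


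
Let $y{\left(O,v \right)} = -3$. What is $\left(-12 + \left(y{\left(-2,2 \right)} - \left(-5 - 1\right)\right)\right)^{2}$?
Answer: $81$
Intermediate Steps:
$\left(-12 + \left(y{\left(-2,2 \right)} - \left(-5 - 1\right)\right)\right)^{2} = \left(-12 - -3\right)^{2} = \left(-12 + \left(-3 + 6\right)\right)^{2} = \left(-12 + 3\right)^{2} = \left(-9\right)^{2} = 81$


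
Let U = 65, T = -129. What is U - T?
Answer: 194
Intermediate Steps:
U - T = 65 - 1*(-129) = 65 + 129 = 194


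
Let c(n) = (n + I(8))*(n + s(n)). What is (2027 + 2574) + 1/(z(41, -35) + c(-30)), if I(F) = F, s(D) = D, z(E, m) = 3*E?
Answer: 6639244/1443 ≈ 4601.0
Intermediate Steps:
c(n) = 2*n*(8 + n) (c(n) = (n + 8)*(n + n) = (8 + n)*(2*n) = 2*n*(8 + n))
(2027 + 2574) + 1/(z(41, -35) + c(-30)) = (2027 + 2574) + 1/(3*41 + 2*(-30)*(8 - 30)) = 4601 + 1/(123 + 2*(-30)*(-22)) = 4601 + 1/(123 + 1320) = 4601 + 1/1443 = 6639244/1443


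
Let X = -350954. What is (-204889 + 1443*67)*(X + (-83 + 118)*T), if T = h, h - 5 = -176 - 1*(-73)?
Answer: 38347183872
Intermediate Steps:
h = -98 (h = 5 + (-176 - 1*(-73)) = 5 + (-176 + 73) = 5 - 103 = -98)
T = -98
(-204889 + 1443*67)*(X + (-83 + 118)*T) = (-204889 + 1443*67)*(-350954 + (-83 + 118)*(-98)) = (-204889 + 96681)*(-350954 + 35*(-98)) = -108208*(-350954 - 3430) = -108208*(-354384) = 38347183872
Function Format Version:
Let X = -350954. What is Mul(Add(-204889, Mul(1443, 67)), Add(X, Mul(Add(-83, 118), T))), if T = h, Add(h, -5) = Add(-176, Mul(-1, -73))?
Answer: 38347183872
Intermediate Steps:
h = -98 (h = Add(5, Add(-176, Mul(-1, -73))) = Add(5, Add(-176, 73)) = Add(5, -103) = -98)
T = -98
Mul(Add(-204889, Mul(1443, 67)), Add(X, Mul(Add(-83, 118), T))) = Mul(Add(-204889, Mul(1443, 67)), Add(-350954, Mul(Add(-83, 118), -98))) = Mul(Add(-204889, 96681), Add(-350954, Mul(35, -98))) = Mul(-108208, Add(-350954, -3430)) = Mul(-108208, -354384) = 38347183872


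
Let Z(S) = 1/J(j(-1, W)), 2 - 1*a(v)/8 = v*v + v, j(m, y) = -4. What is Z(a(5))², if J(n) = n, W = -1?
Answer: 1/16 ≈ 0.062500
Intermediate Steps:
a(v) = 16 - 8*v - 8*v² (a(v) = 16 - 8*(v*v + v) = 16 - 8*(v² + v) = 16 - 8*(v + v²) = 16 + (-8*v - 8*v²) = 16 - 8*v - 8*v²)
Z(S) = -¼ (Z(S) = 1/(-4) = -¼)
Z(a(5))² = (-¼)² = 1/16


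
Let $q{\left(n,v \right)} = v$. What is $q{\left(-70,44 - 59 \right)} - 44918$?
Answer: $-44933$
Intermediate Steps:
$q{\left(-70,44 - 59 \right)} - 44918 = \left(44 - 59\right) - 44918 = -15 - 44918 = -44933$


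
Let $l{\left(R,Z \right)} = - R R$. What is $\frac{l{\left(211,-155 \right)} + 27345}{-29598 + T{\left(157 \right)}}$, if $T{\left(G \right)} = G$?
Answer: $\frac{17176}{29441} \approx 0.5834$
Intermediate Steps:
$l{\left(R,Z \right)} = - R^{2}$
$\frac{l{\left(211,-155 \right)} + 27345}{-29598 + T{\left(157 \right)}} = \frac{- 211^{2} + 27345}{-29598 + 157} = \frac{\left(-1\right) 44521 + 27345}{-29441} = \left(-44521 + 27345\right) \left(- \frac{1}{29441}\right) = \left(-17176\right) \left(- \frac{1}{29441}\right) = \frac{17176}{29441}$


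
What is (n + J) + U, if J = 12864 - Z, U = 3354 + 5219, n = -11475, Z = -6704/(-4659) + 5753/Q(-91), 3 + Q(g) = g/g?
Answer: 119615735/9318 ≈ 12837.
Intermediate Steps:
Q(g) = -2 (Q(g) = -3 + g/g = -3 + 1 = -2)
Z = -26789819/9318 (Z = -6704/(-4659) + 5753/(-2) = -6704*(-1/4659) + 5753*(-½) = 6704/4659 - 5753/2 = -26789819/9318 ≈ -2875.1)
U = 8573
J = 146656571/9318 (J = 12864 - 1*(-26789819/9318) = 12864 + 26789819/9318 = 146656571/9318 ≈ 15739.)
(n + J) + U = (-11475 + 146656571/9318) + 8573 = 39732521/9318 + 8573 = 119615735/9318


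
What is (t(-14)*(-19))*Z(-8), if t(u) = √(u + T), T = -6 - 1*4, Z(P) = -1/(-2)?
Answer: -19*I*√6 ≈ -46.54*I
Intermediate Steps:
Z(P) = ½ (Z(P) = -1*(-½) = ½)
T = -10 (T = -6 - 4 = -10)
t(u) = √(-10 + u) (t(u) = √(u - 10) = √(-10 + u))
(t(-14)*(-19))*Z(-8) = (√(-10 - 14)*(-19))*(½) = (√(-24)*(-19))*(½) = ((2*I*√6)*(-19))*(½) = -38*I*√6*(½) = -19*I*√6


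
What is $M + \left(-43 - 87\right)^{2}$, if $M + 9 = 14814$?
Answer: $31705$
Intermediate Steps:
$M = 14805$ ($M = -9 + 14814 = 14805$)
$M + \left(-43 - 87\right)^{2} = 14805 + \left(-43 - 87\right)^{2} = 14805 + \left(-130\right)^{2} = 14805 + 16900 = 31705$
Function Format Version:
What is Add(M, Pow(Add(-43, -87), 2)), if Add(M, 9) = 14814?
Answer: 31705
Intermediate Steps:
M = 14805 (M = Add(-9, 14814) = 14805)
Add(M, Pow(Add(-43, -87), 2)) = Add(14805, Pow(Add(-43, -87), 2)) = Add(14805, Pow(-130, 2)) = Add(14805, 16900) = 31705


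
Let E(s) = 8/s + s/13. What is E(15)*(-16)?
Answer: -5264/195 ≈ -26.995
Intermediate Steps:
E(s) = 8/s + s/13 (E(s) = 8/s + s*(1/13) = 8/s + s/13)
E(15)*(-16) = (8/15 + (1/13)*15)*(-16) = (8*(1/15) + 15/13)*(-16) = (8/15 + 15/13)*(-16) = (329/195)*(-16) = -5264/195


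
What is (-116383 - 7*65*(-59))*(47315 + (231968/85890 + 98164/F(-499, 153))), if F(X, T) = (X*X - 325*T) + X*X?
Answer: -27187598130235127458/6417085255 ≈ -4.2368e+9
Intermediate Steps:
F(X, T) = -325*T + 2*X**2 (F(X, T) = (X**2 - 325*T) + X**2 = -325*T + 2*X**2)
(-116383 - 7*65*(-59))*(47315 + (231968/85890 + 98164/F(-499, 153))) = (-116383 - 7*65*(-59))*(47315 + (231968/85890 + 98164/(-325*153 + 2*(-499)**2))) = (-116383 - 455*(-59))*(47315 + (231968*(1/85890) + 98164/(-49725 + 2*249001))) = (-116383 + 26845)*(47315 + (115984/42945 + 98164/(-49725 + 498002))) = -89538*(47315 + (115984/42945 + 98164/448277)) = -89538*(47315 + 56208612548/19251255765) = -89538*910929375133523/19251255765 = -27187598130235127458/6417085255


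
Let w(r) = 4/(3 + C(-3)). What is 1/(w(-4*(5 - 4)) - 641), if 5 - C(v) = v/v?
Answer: -7/4483 ≈ -0.0015615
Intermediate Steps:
C(v) = 4 (C(v) = 5 - v/v = 5 - 1*1 = 5 - 1 = 4)
w(r) = 4/7 (w(r) = 4/(3 + 4) = 4/7)
1/(w(-4*(5 - 4)) - 641) = 1/(4/7 - 641) = 1/(-4483/7) = -7/4483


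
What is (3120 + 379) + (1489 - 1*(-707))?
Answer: 5695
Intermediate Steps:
(3120 + 379) + (1489 - 1*(-707)) = 3499 + (1489 + 707) = 3499 + 2196 = 5695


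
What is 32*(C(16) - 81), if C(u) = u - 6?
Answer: -2272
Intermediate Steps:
C(u) = -6 + u
32*(C(16) - 81) = 32*((-6 + 16) - 81) = 32*(10 - 81) = 32*(-71) = -2272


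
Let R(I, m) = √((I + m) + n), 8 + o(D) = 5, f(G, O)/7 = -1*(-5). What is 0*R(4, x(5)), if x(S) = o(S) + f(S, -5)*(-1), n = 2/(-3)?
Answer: 0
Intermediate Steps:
f(G, O) = 35 (f(G, O) = 7*(-1*(-5)) = 7*5 = 35)
o(D) = -3 (o(D) = -8 + 5 = -3)
n = -⅔ (n = 2*(-⅓) = -⅔ ≈ -0.66667)
x(S) = -38 (x(S) = -3 + 35*(-1) = -3 - 35 = -38)
R(I, m) = √(-⅔ + I + m) (R(I, m) = √((I + m) - ⅔) = √(-⅔ + I + m))
0*R(4, x(5)) = 0*(√(-6 + 9*4 + 9*(-38))/3) = 0*(√(-6 + 36 - 342)/3) = 0*(√(-312)/3) = 0*((2*I*√78)/3) = 0*(2*I*√78/3) = 0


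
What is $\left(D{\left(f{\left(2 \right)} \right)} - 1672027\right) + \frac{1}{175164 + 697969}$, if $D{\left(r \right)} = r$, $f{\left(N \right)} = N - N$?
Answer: $- \frac{1459901950590}{873133} \approx -1.672 \cdot 10^{6}$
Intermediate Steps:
$f{\left(N \right)} = 0$
$\left(D{\left(f{\left(2 \right)} \right)} - 1672027\right) + \frac{1}{175164 + 697969} = \left(0 - 1672027\right) + \frac{1}{175164 + 697969} = -1672027 + \frac{1}{873133} = - \frac{1459901950590}{873133}$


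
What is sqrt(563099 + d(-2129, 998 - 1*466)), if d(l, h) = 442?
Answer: sqrt(563541) ≈ 750.69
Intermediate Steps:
sqrt(563099 + d(-2129, 998 - 1*466)) = sqrt(563099 + 442) = sqrt(563541)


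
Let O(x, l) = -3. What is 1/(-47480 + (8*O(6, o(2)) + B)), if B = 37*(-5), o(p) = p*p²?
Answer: -1/47689 ≈ -2.0969e-5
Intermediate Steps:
o(p) = p³
B = -185
1/(-47480 + (8*O(6, o(2)) + B)) = 1/(-47480 + (8*(-3) - 185)) = 1/(-47480 + (-24 - 185)) = 1/(-47480 - 209) = 1/(-47689) = -1/47689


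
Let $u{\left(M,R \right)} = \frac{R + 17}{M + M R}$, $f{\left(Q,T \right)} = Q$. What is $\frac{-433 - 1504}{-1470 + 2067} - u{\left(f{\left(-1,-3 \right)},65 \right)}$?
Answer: $- \frac{13148}{6567} \approx -2.0021$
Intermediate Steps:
$u{\left(M,R \right)} = \frac{17 + R}{M + M R}$
$\frac{-433 - 1504}{-1470 + 2067} - u{\left(f{\left(-1,-3 \right)},65 \right)} = \frac{-433 - 1504}{-1470 + 2067} - \frac{17 + 65}{\left(-1\right) \left(1 + 65\right)} = - \frac{1937}{597} - \left(-1\right) \frac{1}{66} \cdot 82 = \left(-1937\right) \frac{1}{597} - \left(-1\right) \frac{1}{66} \cdot 82 = - \frac{1937}{597} - - \frac{41}{33} = - \frac{1937}{597} + \frac{41}{33} = - \frac{13148}{6567}$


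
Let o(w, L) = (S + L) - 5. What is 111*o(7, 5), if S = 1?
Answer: 111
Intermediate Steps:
o(w, L) = -4 + L (o(w, L) = (1 + L) - 5 = -4 + L)
111*o(7, 5) = 111*(-4 + 5) = 111*1 = 111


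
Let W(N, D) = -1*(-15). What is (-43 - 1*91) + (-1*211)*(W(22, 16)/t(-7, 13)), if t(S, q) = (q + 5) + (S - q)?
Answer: 2897/2 ≈ 1448.5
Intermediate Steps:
t(S, q) = 5 + S (t(S, q) = (5 + q) + (S - q) = 5 + S)
W(N, D) = 15
(-43 - 1*91) + (-1*211)*(W(22, 16)/t(-7, 13)) = (-43 - 1*91) + (-1*211)*(15/(5 - 7)) = (-43 - 91) - 3165/(-2) = -134 - 3165*(-1)/2 = -134 - 211*(-15/2) = -134 + 3165/2 = 2897/2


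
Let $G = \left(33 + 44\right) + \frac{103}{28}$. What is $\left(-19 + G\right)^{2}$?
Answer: $\frac{2982529}{784} \approx 3804.2$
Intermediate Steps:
$G = \frac{2259}{28}$ ($G = 77 + 103 \cdot \frac{1}{28} = 77 + \frac{103}{28} = \frac{2259}{28} \approx 80.679$)
$\left(-19 + G\right)^{2} = \left(-19 + \frac{2259}{28}\right)^{2} = \left(\frac{1727}{28}\right)^{2} = \frac{2982529}{784}$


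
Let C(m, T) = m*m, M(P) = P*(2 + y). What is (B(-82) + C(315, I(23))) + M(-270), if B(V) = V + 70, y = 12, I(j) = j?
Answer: 95433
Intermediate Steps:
B(V) = 70 + V
M(P) = 14*P (M(P) = P*(2 + 12) = P*14 = 14*P)
C(m, T) = m²
(B(-82) + C(315, I(23))) + M(-270) = ((70 - 82) + 315²) + 14*(-270) = (-12 + 99225) - 3780 = 99213 - 3780 = 95433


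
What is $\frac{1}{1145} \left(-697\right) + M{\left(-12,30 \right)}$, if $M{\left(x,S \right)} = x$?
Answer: $- \frac{14437}{1145} \approx -12.609$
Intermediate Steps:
$\frac{1}{1145} \left(-697\right) + M{\left(-12,30 \right)} = \frac{1}{1145} \left(-697\right) - 12 = - \frac{697}{1145} - 12 = - \frac{14437}{1145}$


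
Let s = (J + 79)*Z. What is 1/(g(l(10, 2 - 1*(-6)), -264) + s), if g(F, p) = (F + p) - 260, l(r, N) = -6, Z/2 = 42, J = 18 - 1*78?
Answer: 1/1066 ≈ 0.00093809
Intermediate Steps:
J = -60 (J = 18 - 78 = -60)
Z = 84 (Z = 2*42 = 84)
g(F, p) = -260 + F + p
s = 1596 (s = (-60 + 79)*84 = 19*84 = 1596)
1/(g(l(10, 2 - 1*(-6)), -264) + s) = 1/((-260 - 6 - 264) + 1596) = 1/(-530 + 1596) = 1/1066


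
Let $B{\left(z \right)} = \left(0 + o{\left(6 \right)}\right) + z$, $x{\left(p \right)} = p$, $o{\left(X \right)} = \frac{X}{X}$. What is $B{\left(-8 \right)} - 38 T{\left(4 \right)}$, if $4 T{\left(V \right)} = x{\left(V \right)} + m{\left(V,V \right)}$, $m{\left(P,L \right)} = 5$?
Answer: $- \frac{185}{2} \approx -92.5$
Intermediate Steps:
$o{\left(X \right)} = 1$
$B{\left(z \right)} = 1 + z$ ($B{\left(z \right)} = \left(0 + 1\right) + z = 1 + z$)
$T{\left(V \right)} = \frac{5}{4} + \frac{V}{4}$ ($T{\left(V \right)} = \frac{V + 5}{4} = \frac{5 + V}{4} = \frac{5}{4} + \frac{V}{4}$)
$B{\left(-8 \right)} - 38 T{\left(4 \right)} = \left(1 - 8\right) - 38 \left(\frac{5}{4} + \frac{1}{4} \cdot 4\right) = -7 - 38 \left(\frac{5}{4} + 1\right) = -7 - \frac{171}{2} = - \frac{185}{2}$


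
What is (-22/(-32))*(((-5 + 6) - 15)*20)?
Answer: -385/2 ≈ -192.50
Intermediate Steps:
(-22/(-32))*(((-5 + 6) - 15)*20) = (-22*(-1/32))*((1 - 15)*20) = 11*(-14*20)/16 = (11/16)*(-280) = -385/2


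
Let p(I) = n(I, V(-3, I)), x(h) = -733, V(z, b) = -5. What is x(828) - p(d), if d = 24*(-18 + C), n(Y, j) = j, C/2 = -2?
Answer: -728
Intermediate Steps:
C = -4 (C = 2*(-2) = -4)
d = -528 (d = 24*(-18 - 4) = 24*(-22) = -528)
p(I) = -5
x(828) - p(d) = -733 - 1*(-5) = -733 + 5 = -728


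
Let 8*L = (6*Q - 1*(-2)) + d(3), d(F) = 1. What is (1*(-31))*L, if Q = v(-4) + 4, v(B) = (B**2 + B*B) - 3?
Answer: -6231/8 ≈ -778.88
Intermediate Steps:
v(B) = -3 + 2*B**2 (v(B) = (B**2 + B**2) - 3 = 2*B**2 - 3 = -3 + 2*B**2)
Q = 33 (Q = (-3 + 2*(-4)**2) + 4 = (-3 + 2*16) + 4 = (-3 + 32) + 4 = 29 + 4 = 33)
L = 201/8 (L = ((6*33 - 1*(-2)) + 1)/8 = ((198 + 2) + 1)/8 = (200 + 1)/8 = (1/8)*201 = 201/8 ≈ 25.125)
(1*(-31))*L = (1*(-31))*(201/8) = -31*201/8 = -6231/8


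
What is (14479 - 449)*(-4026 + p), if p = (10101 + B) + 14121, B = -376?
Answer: 278074600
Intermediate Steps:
p = 23846 (p = (10101 - 376) + 14121 = 9725 + 14121 = 23846)
(14479 - 449)*(-4026 + p) = (14479 - 449)*(-4026 + 23846) = 14030*19820 = 278074600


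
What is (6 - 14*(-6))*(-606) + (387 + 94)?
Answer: -54059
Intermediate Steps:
(6 - 14*(-6))*(-606) + (387 + 94) = (6 + 84)*(-606) + 481 = 90*(-606) + 481 = -54540 + 481 = -54059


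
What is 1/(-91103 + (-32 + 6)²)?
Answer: -1/90427 ≈ -1.1059e-5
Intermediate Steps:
1/(-91103 + (-32 + 6)²) = 1/(-91103 + (-26)²) = 1/(-91103 + 676) = 1/(-90427) = -1/90427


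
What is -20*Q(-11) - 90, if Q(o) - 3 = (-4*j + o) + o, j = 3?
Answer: 530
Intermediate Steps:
Q(o) = -9 + 2*o (Q(o) = 3 + ((-4*3 + o) + o) = 3 + ((-12 + o) + o) = 3 + (-12 + 2*o) = -9 + 2*o)
-20*Q(-11) - 90 = -20*(-9 + 2*(-11)) - 90 = -20*(-9 - 22) - 90 = -20*(-31) - 90 = 620 - 90 = 530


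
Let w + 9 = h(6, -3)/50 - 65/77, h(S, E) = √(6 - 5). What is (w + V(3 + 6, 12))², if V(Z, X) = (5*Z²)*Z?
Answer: 195871976912329/14822500 ≈ 1.3214e+7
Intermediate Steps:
h(S, E) = 1 (h(S, E) = √1 = 1)
V(Z, X) = 5*Z³
w = -37823/3850 (w = -9 + (1/50 - 65/77) = -9 - 3173/3850 = -37823/3850 ≈ -9.8242)
(w + V(3 + 6, 12))² = (-37823/3850 + 5*(3 + 6)³)² = (-37823/3850 + 5*9³)² = (-37823/3850 + 5*729)² = (-37823/3850 + 3645)² = (13995427/3850)² = 195871976912329/14822500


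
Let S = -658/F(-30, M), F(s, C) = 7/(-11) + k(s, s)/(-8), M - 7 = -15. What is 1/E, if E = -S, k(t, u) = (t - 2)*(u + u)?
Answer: -2647/7238 ≈ -0.36571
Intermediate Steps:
M = -8 (M = 7 - 15 = -8)
k(t, u) = 2*u*(-2 + t) (k(t, u) = (-2 + t)*(2*u) = 2*u*(-2 + t))
F(s, C) = -7/11 - s*(-2 + s)/4 (F(s, C) = 7/(-11) + (2*s*(-2 + s))/(-8) = 7*(-1/11) + (2*s*(-2 + s))*(-1/8) = -7/11 - s*(-2 + s)/4)
S = 7238/2647 (S = -658/(-7/11 - 1/4*(-30)*(-2 - 30)) = -658/(-7/11 - 1/4*(-30)*(-32)) = -658/(-7/11 - 240) = -658/(-2647/11) = -658*(-11/2647) = 7238/2647 ≈ 2.7344)
E = -7238/2647 (E = -1*7238/2647 = -7238/2647 ≈ -2.7344)
1/E = 1/(-7238/2647) = -2647/7238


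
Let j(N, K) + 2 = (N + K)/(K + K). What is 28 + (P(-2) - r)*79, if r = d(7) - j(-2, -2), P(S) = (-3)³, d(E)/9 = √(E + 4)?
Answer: -2184 - 711*√11 ≈ -4542.1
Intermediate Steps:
d(E) = 9*√(4 + E) (d(E) = 9*√(E + 4) = 9*√(4 + E))
P(S) = -27
j(N, K) = -2 + (K + N)/(2*K) (j(N, K) = -2 + (N + K)/(K + K) = -2 + (K + N)/((2*K)) = -2 + (K + N)*(1/(2*K)) = -2 + (K + N)/(2*K))
r = 1 + 9*√11 (r = 9*√(4 + 7) - (-2 - 3*(-2))/(2*(-2)) = 9*√11 - (-1)*(-2 + 6)/(2*2) = 9*√11 - (-1)*4/(2*2) = 9*√11 - 1*(-1) = 9*√11 + 1 = 1 + 9*√11 ≈ 30.850)
28 + (P(-2) - r)*79 = 28 + (-27 - (1 + 9*√11))*79 = 28 + (-27 + (-1 - 9*√11))*79 = 28 + (-28 - 9*√11)*79 = 28 + (-2212 - 711*√11) = -2184 - 711*√11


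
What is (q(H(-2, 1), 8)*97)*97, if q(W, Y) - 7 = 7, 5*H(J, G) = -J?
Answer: 131726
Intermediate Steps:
H(J, G) = -J/5 (H(J, G) = (-J)/5 = -J/5)
q(W, Y) = 14 (q(W, Y) = 7 + 7 = 14)
(q(H(-2, 1), 8)*97)*97 = (14*97)*97 = 1358*97 = 131726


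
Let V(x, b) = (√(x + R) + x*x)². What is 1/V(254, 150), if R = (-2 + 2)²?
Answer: (64516 + √254)⁻² ≈ 2.4013e-10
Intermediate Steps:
R = 0 (R = 0² = 0)
V(x, b) = (√x + x²)² (V(x, b) = (√(x + 0) + x*x)² = (√x + x²)²)
1/V(254, 150) = 1/((√254 + 254²)²) = 1/((√254 + 64516)²) = 1/((64516 + √254)²) = (64516 + √254)⁻²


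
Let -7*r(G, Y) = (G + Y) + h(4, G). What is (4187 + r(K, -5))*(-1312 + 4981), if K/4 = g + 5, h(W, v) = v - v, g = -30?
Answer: 15417138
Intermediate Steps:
h(W, v) = 0
K = -100 (K = 4*(-30 + 5) = 4*(-25) = -100)
r(G, Y) = -G/7 - Y/7 (r(G, Y) = -((G + Y) + 0)/7 = -(G + Y)/7 = -G/7 - Y/7)
(4187 + r(K, -5))*(-1312 + 4981) = (4187 + (-⅐*(-100) - ⅐*(-5)))*(-1312 + 4981) = (4187 + (100/7 + 5/7))*3669 = (4187 + 15)*3669 = 4202*3669 = 15417138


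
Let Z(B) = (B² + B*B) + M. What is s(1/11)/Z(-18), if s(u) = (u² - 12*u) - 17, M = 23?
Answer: -2188/81191 ≈ -0.026949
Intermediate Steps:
s(u) = -17 + u² - 12*u
Z(B) = 23 + 2*B² (Z(B) = (B² + B*B) + 23 = (B² + B²) + 23 = 2*B² + 23 = 23 + 2*B²)
s(1/11)/Z(-18) = (-17 + (1/11)² - 12/11)/(23 + 2*(-18)²) = (-17 + (1/11)² - 12*1/11)/(23 + 2*324) = (-17 + 1/121 - 12/11)/(23 + 648) = -2188/121/671 = -2188/121*1/671 = -2188/81191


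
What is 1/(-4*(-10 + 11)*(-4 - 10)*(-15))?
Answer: -1/840 ≈ -0.0011905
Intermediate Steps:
1/(-4*(-10 + 11)*(-4 - 10)*(-15)) = 1/(-4*(-14)*(-15)) = 1/(56*(-15)) = 1/(-840) = -1/840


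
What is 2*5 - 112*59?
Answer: -6598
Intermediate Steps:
2*5 - 112*59 = 10 - 6608 = -6598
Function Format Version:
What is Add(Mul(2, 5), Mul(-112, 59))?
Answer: -6598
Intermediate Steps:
Add(Mul(2, 5), Mul(-112, 59)) = Add(10, -6608) = -6598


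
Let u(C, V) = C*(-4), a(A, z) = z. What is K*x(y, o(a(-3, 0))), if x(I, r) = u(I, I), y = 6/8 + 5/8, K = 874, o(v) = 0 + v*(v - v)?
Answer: -4807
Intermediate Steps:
o(v) = 0 (o(v) = 0 + v*0 = 0 + 0 = 0)
u(C, V) = -4*C
y = 11/8 (y = 6*(1/8) + 5*(1/8) = 3/4 + 5/8 = 11/8 ≈ 1.3750)
x(I, r) = -4*I
K*x(y, o(a(-3, 0))) = 874*(-4*11/8) = 874*(-11/2) = -4807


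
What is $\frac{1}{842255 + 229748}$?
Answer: $\frac{1}{1072003} \approx 9.3283 \cdot 10^{-7}$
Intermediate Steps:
$\frac{1}{842255 + 229748} = \frac{1}{1072003}$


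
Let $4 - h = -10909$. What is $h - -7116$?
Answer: $18029$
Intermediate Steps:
$h = 10913$ ($h = 4 - -10909 = 4 + 10909 = 10913$)
$h - -7116 = 10913 - -7116 = 10913 + 7116 = 18029$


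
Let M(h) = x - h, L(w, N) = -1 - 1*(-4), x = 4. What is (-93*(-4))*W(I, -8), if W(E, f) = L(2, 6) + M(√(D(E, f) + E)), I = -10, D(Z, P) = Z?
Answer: 2604 - 744*I*√5 ≈ 2604.0 - 1663.6*I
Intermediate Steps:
L(w, N) = 3 (L(w, N) = -1 + 4 = 3)
M(h) = 4 - h
W(E, f) = 7 - √2*√E (W(E, f) = 3 + (4 - √(E + E)) = 3 + (4 - √(2*E)) = 3 + (4 - √2*√E) = 7 - √2*√E)
(-93*(-4))*W(I, -8) = (-93*(-4))*(7 - √2*√(-10)) = 372*(7 - √2*I*√10) = 372*(7 - 2*I*√5) = 2604 - 744*I*√5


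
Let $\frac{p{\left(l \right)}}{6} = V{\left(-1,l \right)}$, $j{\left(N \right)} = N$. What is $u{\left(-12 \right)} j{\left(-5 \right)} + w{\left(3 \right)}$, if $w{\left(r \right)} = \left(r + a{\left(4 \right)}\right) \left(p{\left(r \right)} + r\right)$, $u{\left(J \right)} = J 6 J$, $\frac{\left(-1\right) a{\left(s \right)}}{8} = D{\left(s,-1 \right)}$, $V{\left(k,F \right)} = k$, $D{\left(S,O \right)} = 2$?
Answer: $-4281$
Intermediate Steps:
$p{\left(l \right)} = -6$ ($p{\left(l \right)} = 6 \left(-1\right) = -6$)
$a{\left(s \right)} = -16$ ($a{\left(s \right)} = \left(-8\right) 2 = -16$)
$u{\left(J \right)} = 6 J^{2}$ ($u{\left(J \right)} = 6 J J = 6 J^{2}$)
$w{\left(r \right)} = \left(-16 + r\right) \left(-6 + r\right)$ ($w{\left(r \right)} = \left(r - 16\right) \left(-6 + r\right) = \left(-16 + r\right) \left(-6 + r\right)$)
$u{\left(-12 \right)} j{\left(-5 \right)} + w{\left(3 \right)} = 6 \left(-12\right)^{2} \left(-5\right) + \left(96 + 3^{2} - 66\right) = 6 \cdot 144 \left(-5\right) + \left(96 + 9 - 66\right) = 864 \left(-5\right) + 39 = -4320 + 39 = -4281$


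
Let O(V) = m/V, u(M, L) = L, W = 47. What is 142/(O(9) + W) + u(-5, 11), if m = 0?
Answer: 659/47 ≈ 14.021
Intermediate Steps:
O(V) = 0 (O(V) = 0/V = 0)
142/(O(9) + W) + u(-5, 11) = 142/(0 + 47) + 11 = 142/47 + 11 = 659/47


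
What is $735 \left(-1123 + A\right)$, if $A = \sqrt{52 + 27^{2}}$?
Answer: $-825405 + 735 \sqrt{781} \approx -8.0486 \cdot 10^{5}$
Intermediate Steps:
$A = \sqrt{781}$ ($A = \sqrt{52 + 729} = \sqrt{781} \approx 27.946$)
$735 \left(-1123 + A\right) = 735 \left(-1123 + \sqrt{781}\right) = -825405 + 735 \sqrt{781}$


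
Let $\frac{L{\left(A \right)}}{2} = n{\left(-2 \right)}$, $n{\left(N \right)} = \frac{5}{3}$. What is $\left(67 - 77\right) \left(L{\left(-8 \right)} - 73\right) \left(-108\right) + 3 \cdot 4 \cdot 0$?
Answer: $-75240$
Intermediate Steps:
$n{\left(N \right)} = \frac{5}{3}$ ($n{\left(N \right)} = 5 \cdot \frac{1}{3} = \frac{5}{3}$)
$L{\left(A \right)} = \frac{10}{3}$ ($L{\left(A \right)} = 2 \cdot \frac{5}{3} = \frac{10}{3}$)
$\left(67 - 77\right) \left(L{\left(-8 \right)} - 73\right) \left(-108\right) + 3 \cdot 4 \cdot 0 = \left(67 - 77\right) \left(\frac{10}{3} - 73\right) \left(-108\right) + 3 \cdot 4 \cdot 0 = \left(-10\right) \left(- \frac{209}{3}\right) \left(-108\right) + 12 \cdot 0 = \frac{2090}{3} \left(-108\right) + 0 = -75240 + 0 = -75240$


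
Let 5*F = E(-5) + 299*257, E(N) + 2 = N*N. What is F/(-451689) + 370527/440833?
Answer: 267643260379/331865694895 ≈ 0.80648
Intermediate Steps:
E(N) = -2 + N**2 (E(N) = -2 + N*N = -2 + N**2)
F = 76866/5 (F = ((-2 + (-5)**2) + 299*257)/5 = ((-2 + 25) + 76843)/5 = (23 + 76843)/5 = (1/5)*76866 = 76866/5 ≈ 15373.)
F/(-451689) + 370527/440833 = (76866/5)/(-451689) + 370527/440833 = (76866/5)*(-1/451689) + 370527*(1/440833) = -25622/752815 + 370527/440833 = 267643260379/331865694895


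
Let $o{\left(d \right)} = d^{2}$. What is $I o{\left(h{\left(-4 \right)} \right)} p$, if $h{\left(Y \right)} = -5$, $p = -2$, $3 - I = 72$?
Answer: $3450$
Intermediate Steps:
$I = -69$ ($I = 3 - 72 = -69$)
$I o{\left(h{\left(-4 \right)} \right)} p = - 69 \left(-5\right)^{2} \left(-2\right) = \left(-69\right) 25 \left(-2\right) = \left(-1725\right) \left(-2\right) = 3450$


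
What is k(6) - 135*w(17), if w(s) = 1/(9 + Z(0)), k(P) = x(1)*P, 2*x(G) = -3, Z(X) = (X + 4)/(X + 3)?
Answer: -684/31 ≈ -22.065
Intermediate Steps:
Z(X) = (4 + X)/(3 + X)
x(G) = -3/2 (x(G) = (1/2)*(-3) = -3/2)
k(P) = -3*P/2
w(s) = 3/31 (w(s) = 1/(9 + (4 + 0)/(3 + 0)) = 1/(9 + 4/3) = 1/(31/3) = 3/31)
k(6) - 135*w(17) = -3/2*6 - 135*3/31 = -9 - 405/31 = -684/31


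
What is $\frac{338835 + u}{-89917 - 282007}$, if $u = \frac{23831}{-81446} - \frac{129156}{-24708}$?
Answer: $- \frac{56822546924459}{62370655812136} \approx -0.91105$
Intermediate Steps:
$u = \frac{827535269}{167697314}$ ($u = 23831 \left(- \frac{1}{81446}\right) - - \frac{10763}{2059} = - \frac{23831}{81446} + \frac{10763}{2059} = \frac{827535269}{167697314} \approx 4.9347$)
$\frac{338835 + u}{-89917 - 282007} = \frac{338835 + \frac{827535269}{167697314}}{-89917 - 282007} = \frac{56822546924459}{167697314 \left(-371924\right)} = \frac{56822546924459}{167697314} \left(- \frac{1}{371924}\right) = - \frac{56822546924459}{62370655812136}$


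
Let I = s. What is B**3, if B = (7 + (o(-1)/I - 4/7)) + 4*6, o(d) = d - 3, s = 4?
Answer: 8741816/343 ≈ 25486.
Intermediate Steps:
I = 4
o(d) = -3 + d
B = 206/7 (B = (7 + ((-3 - 1)/4 - 4/7)) + 4*6 = (7 + (-4*1/4 - 4*1/7)) + 24 = (7 + (-1 - 4/7)) + 24 = (7 - 11/7) + 24 = 38/7 + 24 = 206/7 ≈ 29.429)
B**3 = (206/7)**3 = 8741816/343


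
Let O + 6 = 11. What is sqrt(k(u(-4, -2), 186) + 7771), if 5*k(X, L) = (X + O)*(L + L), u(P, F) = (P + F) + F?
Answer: sqrt(188695)/5 ≈ 86.878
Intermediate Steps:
O = 5 (O = -6 + 11 = 5)
u(P, F) = P + 2*F (u(P, F) = (F + P) + F = P + 2*F)
k(X, L) = 2*L*(5 + X)/5 (k(X, L) = ((X + 5)*(L + L))/5 = ((5 + X)*(2*L))/5 = (2*L*(5 + X))/5 = 2*L*(5 + X)/5)
sqrt(k(u(-4, -2), 186) + 7771) = sqrt((2/5)*186*(5 + (-4 + 2*(-2))) + 7771) = sqrt((2/5)*186*(5 + (-4 - 4)) + 7771) = sqrt((2/5)*186*(5 - 8) + 7771) = sqrt((2/5)*186*(-3) + 7771) = sqrt(-1116/5 + 7771) = sqrt(37739/5) = sqrt(188695)/5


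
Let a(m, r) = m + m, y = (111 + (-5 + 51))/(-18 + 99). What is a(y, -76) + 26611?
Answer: 2155805/81 ≈ 26615.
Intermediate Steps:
y = 157/81 (y = (111 + 46)/81 = 157*(1/81) = 157/81 ≈ 1.9383)
a(m, r) = 2*m
a(y, -76) + 26611 = 2*(157/81) + 26611 = 314/81 + 26611 = 2155805/81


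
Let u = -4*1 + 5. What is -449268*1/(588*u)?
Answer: -37439/49 ≈ -764.06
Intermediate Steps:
u = 1 (u = -4 + 5 = 1)
-449268*1/(588*u) = -449268/((1*21)*28) = -449268/(21*28) = -449268/588 = -449268*1/588 = -37439/49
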